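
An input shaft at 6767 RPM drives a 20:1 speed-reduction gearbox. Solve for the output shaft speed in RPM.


omega_out = omega_in / N = 6767 / 20 = 338.3500

338.3500 RPM


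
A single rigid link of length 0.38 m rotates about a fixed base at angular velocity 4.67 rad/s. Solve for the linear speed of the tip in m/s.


v = L*omega = 0.38 * 4.67 = 1.7746

1.7746 m/s


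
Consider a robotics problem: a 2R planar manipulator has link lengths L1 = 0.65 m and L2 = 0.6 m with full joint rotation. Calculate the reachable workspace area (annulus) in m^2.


r_max = L1 + L2 = 1.2500, r_min = |L1 - L2| = 0.0500
A = pi*(r_max^2 - r_min^2) = pi*(1.5625 - 0.0025) = 4.9009

4.9009 m^2


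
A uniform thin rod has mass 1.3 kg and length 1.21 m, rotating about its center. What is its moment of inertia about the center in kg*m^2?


I = (1/12)*m*L^2 = (1/12)*1.3*1.21^2 = 0.1586

0.1586 kg*m^2


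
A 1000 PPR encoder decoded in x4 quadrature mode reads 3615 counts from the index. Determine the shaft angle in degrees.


angle = counts * 360 / (PPR*4) = 3615 * 360 / 4000 = 325.3500

325.3500 degrees


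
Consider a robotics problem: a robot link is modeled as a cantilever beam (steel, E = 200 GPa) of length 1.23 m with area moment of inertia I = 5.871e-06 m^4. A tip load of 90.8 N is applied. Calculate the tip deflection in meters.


delta = F*L^3/(3*E*I) = 90.8*1.23^3/(3*2.000e+11*5.871e-06)
      = 168.9667236/3522600 = 4.7966e-05

4.7966e-05 m


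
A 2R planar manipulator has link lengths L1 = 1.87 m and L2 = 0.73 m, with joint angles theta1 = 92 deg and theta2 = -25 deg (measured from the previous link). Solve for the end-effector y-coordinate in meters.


y = L1*sin(th1) + L2*sin(th1+th2) = 1.87*sin(92 deg) + 0.73*sin(67 deg) = 2.5408

2.5408 m


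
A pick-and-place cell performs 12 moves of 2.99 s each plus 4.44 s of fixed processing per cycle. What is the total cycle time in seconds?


T = 12*2.99 + 4.44 = 40.3200

40.3200 s


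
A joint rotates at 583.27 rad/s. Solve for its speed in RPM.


RPM = 583.27 * 60/(2*pi) = 5569.8182

5569.8182 RPM


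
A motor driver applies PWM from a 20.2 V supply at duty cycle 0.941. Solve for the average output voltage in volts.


V_avg = V_supply * D = 20.2*0.941 = 19.0082

19.0082 V


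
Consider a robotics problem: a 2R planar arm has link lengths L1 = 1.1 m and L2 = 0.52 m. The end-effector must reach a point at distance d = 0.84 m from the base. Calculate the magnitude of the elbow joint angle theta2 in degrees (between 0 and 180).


cos(th2) = (d^2 - L1^2 - L2^2)/(2*L1*L2) = (0.84^2 - 1.1^2 - 0.52^2)/(2*1.1*0.52) = -0.67727273
th2 = acos(-0.67727273) = 132.6309 deg

132.6309 degrees


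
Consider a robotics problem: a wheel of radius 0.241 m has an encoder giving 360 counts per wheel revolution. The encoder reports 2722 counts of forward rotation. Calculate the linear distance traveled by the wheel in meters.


revs = 2722/360 = 7.561111
d = revs * 2*pi*r = 7.561111 * 2*pi*0.241 = 11.4494

11.4494 m


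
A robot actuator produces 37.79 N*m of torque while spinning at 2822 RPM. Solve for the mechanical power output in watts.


omega = 2822 * 2*pi/60 = 295.519149 rad/s
P = tau * omega = 37.79 * 295.519149 = 11167.6686

11167.6686 W


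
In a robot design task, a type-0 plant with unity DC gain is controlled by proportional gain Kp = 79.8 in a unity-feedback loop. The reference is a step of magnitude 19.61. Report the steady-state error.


e_ss = R/(1 + Kp) = 19.61/(1 + 79.8) = 19.61/80.8000 = 0.2427

0.2427


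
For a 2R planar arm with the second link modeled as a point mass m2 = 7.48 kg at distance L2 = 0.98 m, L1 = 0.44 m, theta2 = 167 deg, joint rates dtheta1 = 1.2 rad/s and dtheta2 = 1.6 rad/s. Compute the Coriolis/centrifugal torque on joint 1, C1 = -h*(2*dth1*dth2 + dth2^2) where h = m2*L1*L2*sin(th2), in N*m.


h = m2*L1*L2*sin(th2) = 7.48*0.44*0.98*sin(167 deg) = 0.725552
C1 = -h*(2*1.2*1.6 + 1.6^2) = -0.725552*6.4000 = -4.6435

-4.6435 N*m


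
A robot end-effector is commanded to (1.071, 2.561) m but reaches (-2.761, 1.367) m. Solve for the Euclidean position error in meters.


dx = -2.761 - (1.071) = -3.8320, dy = 1.367 - (2.561) = -1.1940
err = sqrt(14.684224 + 1.425636) = 4.0137

4.0137 m


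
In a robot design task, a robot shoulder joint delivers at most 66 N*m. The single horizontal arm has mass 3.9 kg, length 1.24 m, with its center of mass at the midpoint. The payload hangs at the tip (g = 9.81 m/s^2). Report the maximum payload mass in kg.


tau_arm = m_arm*g*(L/2) = 3.9*9.81*1.24/2 = 23.7206 N*m
tau_payload = tau_max - tau_arm = 66 - 23.7206 = 42.2794
m_payload = tau_payload / (g*L) = 42.2794 / (9.81*1.24) = 3.4757

3.4757 kg


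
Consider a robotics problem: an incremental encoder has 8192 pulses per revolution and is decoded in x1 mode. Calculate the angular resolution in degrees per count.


resolution = 360 / (PPR * 1) = 360 / 8192 = 0.0439

0.0439 degrees


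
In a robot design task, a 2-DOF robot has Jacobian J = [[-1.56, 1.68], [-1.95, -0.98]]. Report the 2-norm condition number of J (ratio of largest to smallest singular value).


JJ^T eigenvalues: trace(JJ^T) = 10.0189, det(JJ^T) = det(J)^2 = 23.08610304
s_max^2 = (10.0189 + sqrt(8.03394505))/2 = 6.42666073
s_min^2 = (10.0189 - sqrt(8.03394505))/2 = 3.59223927
kappa = s_max/s_min = sqrt(6.42666073/3.59223927) = 1.3376

1.3376


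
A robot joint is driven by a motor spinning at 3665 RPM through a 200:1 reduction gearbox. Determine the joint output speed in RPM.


omega_joint = omega_motor / N = 3665 / 200 = 18.3250

18.3250 RPM


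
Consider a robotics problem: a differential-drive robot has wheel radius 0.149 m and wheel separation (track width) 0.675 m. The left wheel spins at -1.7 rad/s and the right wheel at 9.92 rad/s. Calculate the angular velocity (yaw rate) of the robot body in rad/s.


omega = r*(wR - wL)/L = 0.149*(9.92 - (-1.7))/0.675 = 2.5650

2.5650 rad/s


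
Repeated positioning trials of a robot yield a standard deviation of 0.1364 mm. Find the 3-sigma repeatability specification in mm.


repeatability = 3*sigma = 3*0.1364 = 0.4092

0.4092 mm


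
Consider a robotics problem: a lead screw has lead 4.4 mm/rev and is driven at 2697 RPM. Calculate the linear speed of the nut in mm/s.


v = lead * (RPM/60) = 4.4*2697/60 = 197.7800

197.7800 mm/s


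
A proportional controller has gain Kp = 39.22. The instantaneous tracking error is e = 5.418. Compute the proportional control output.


u_P = Kp * e = 39.22 * 5.418 = 212.4940

212.4940


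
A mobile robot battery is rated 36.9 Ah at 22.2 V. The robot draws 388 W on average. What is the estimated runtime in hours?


E = 36.9*22.2 = 819.1800 Wh
t = E/P = 819.1800/388 = 2.1113

2.1113 hours


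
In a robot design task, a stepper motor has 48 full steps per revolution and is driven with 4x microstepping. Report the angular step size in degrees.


step = 360/(48*4) = 360/192 = 1.8750

1.8750 degrees


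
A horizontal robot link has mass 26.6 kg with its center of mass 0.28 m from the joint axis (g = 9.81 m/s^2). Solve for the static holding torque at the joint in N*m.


tau = m*g*L = 26.6 * 9.81 * 0.28 = 73.0649

73.0649 N*m


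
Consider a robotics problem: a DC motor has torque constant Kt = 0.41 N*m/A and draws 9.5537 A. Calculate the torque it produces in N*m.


tau = Kt * I = 0.41*9.5537 = 3.9170

3.9170 N*m


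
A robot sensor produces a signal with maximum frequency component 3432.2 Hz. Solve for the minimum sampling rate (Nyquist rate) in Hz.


f_s,min = 2*f_max = 2*3432.2 = 6864.4000

6864.4000 Hz


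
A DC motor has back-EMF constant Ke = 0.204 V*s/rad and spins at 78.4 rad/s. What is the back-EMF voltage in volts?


V_emf = Ke * omega = 0.204*78.4 = 15.9936

15.9936 V


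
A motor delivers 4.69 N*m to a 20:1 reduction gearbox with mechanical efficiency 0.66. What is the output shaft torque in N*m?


tau_out = tau_in * N * eta = 4.69 * 20 * 0.66 = 61.9080

61.9080 N*m


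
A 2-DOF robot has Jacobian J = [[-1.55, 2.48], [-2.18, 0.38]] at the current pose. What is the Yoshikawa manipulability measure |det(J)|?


det(J) = -1.55*0.38 - (2.48)*(-2.18) = 4.8174
|det(J)| = 4.8174

4.8174


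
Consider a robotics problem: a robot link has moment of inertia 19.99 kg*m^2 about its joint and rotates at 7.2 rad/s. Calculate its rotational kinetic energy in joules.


KE = (1/2)*I*omega^2 = 0.5*19.99*7.2^2 = 518.1408

518.1408 J


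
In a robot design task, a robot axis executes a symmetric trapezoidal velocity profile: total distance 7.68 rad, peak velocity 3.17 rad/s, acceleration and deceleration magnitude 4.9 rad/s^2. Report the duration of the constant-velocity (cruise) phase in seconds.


t_acc = v/a = 0.646939 s, d_acc = v^2/(2a) = 1.025398 rad each
d_cruise = 7.68 - 2*1.025398 = 5.629204 rad
t_cruise = d_cruise/v = 5.629204/3.17 = 1.7758

1.7758 s


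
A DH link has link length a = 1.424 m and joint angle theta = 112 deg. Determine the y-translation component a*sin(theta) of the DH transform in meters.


a*sin(theta) = 1.424*sin(112 deg) = 1.3203

1.3203 m


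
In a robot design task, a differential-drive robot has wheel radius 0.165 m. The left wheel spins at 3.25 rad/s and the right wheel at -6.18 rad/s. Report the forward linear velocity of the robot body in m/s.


v = r*(wR + wL)/2 = 0.165*(-6.18 + 3.25)/2 = -0.2417

-0.2417 m/s


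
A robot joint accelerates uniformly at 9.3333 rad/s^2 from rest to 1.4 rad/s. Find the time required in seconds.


t = delta_omega / alpha = 1.4 / 9.3333 = 0.1500

0.1500 s


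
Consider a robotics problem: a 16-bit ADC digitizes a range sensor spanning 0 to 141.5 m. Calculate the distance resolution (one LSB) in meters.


res = range / 2^n = 141.5/2^16 = 141.5/65536 = 0.0022

0.0022 m


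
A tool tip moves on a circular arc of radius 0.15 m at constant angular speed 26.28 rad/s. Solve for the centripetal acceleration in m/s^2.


a_c = omega^2 * r = 26.28^2 * 0.15 = 103.5958

103.5958 m/s^2


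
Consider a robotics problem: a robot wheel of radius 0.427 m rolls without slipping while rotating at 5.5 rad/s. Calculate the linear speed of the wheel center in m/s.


v = omega * r = 5.5 * 0.427 = 2.3485

2.3485 m/s


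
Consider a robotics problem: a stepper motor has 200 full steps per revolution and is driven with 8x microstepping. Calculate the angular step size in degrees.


step = 360/(200*8) = 360/1600 = 0.2250

0.2250 degrees


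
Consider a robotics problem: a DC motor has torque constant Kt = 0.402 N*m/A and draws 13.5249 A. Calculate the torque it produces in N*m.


tau = Kt * I = 0.402*13.5249 = 5.4370

5.4370 N*m


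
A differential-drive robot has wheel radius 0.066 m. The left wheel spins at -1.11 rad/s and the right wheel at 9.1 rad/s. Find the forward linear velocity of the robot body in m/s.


v = r*(wR + wL)/2 = 0.066*(9.1 + -1.11)/2 = 0.2637

0.2637 m/s


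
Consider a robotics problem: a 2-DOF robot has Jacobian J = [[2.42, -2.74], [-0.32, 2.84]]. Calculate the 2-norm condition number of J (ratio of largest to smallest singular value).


JJ^T eigenvalues: trace(JJ^T) = 21.5320, det(JJ^T) = det(J)^2 = 35.95201600
s_max^2 = (21.5320 + sqrt(319.81896000))/2 = 19.70774144
s_min^2 = (21.5320 - sqrt(319.81896000))/2 = 1.82425856
kappa = s_max/s_min = sqrt(19.70774144/1.82425856) = 3.2868

3.2868


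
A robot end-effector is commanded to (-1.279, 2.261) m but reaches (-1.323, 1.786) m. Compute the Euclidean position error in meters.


dx = -1.323 - (-1.279) = -0.0440, dy = 1.786 - (2.261) = -0.4750
err = sqrt(0.001936 + 0.225625) = 0.4770

0.4770 m


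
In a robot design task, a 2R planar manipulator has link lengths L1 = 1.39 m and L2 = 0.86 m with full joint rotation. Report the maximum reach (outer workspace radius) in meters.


r_max = L1 + L2 = 1.39 + 0.86 = 2.2500

2.2500 m


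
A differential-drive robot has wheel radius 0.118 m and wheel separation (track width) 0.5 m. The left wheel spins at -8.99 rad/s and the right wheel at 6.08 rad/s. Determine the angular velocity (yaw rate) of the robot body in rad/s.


omega = r*(wR - wL)/L = 0.118*(6.08 - (-8.99))/0.5 = 3.5565

3.5565 rad/s


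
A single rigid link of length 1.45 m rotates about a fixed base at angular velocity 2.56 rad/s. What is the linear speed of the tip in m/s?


v = L*omega = 1.45 * 2.56 = 3.7120

3.7120 m/s


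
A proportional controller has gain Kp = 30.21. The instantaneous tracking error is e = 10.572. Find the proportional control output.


u_P = Kp * e = 30.21 * 10.572 = 319.3801

319.3801


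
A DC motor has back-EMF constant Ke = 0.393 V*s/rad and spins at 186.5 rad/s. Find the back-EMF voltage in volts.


V_emf = Ke * omega = 0.393*186.5 = 73.2945

73.2945 V


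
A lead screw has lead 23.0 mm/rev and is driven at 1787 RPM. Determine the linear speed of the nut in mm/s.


v = lead * (RPM/60) = 23.0*1787/60 = 685.0167

685.0167 mm/s


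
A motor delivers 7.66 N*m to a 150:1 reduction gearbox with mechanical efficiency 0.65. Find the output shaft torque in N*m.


tau_out = tau_in * N * eta = 7.66 * 150 * 0.65 = 746.8500

746.8500 N*m


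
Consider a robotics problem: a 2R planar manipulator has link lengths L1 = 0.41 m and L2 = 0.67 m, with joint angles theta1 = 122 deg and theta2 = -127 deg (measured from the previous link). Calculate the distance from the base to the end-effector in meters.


x = L1*cos(th1) + L2*cos(th1+th2) = 0.450184
y = L1*sin(th1) + L2*sin(th1+th2) = 0.289305
d = sqrt(x^2 + y^2) = sqrt(0.202666 + 0.083697) = 0.5351

0.5351 m


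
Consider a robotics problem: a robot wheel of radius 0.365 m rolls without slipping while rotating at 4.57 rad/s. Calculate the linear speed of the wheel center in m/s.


v = omega * r = 4.57 * 0.365 = 1.6681

1.6681 m/s


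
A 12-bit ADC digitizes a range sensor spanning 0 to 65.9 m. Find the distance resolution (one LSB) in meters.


res = range / 2^n = 65.9/2^12 = 65.9/4096 = 0.0161

0.0161 m


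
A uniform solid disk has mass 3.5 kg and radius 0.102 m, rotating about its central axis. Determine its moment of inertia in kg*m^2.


I = (1/2)*m*R^2 = 0.5*3.5*0.102^2 = 0.0182

0.0182 kg*m^2


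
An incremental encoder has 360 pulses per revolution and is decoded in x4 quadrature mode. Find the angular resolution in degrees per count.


resolution = 360 / (PPR * 4) = 360 / 1440 = 0.2500

0.2500 degrees


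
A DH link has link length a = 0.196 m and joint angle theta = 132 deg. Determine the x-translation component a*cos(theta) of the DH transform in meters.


a*cos(theta) = 0.196*cos(132 deg) = -0.1311

-0.1311 m


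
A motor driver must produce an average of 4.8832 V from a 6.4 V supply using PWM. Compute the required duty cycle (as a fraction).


D = V_avg/V_supply = 4.8832/6.4 = 0.7630

0.7630


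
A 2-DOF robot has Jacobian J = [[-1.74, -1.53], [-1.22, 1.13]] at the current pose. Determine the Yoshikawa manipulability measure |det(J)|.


det(J) = -1.74*1.13 - (-1.53)*(-1.22) = -3.8328
|det(J)| = 3.8328

3.8328


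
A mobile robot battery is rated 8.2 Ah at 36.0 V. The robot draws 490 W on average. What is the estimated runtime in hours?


E = 8.2*36.0 = 295.2000 Wh
t = E/P = 295.2000/490 = 0.6024

0.6024 hours


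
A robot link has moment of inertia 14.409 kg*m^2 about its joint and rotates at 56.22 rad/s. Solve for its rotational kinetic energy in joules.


KE = (1/2)*I*omega^2 = 0.5*14.409*56.22^2 = 22771.1796

22771.1796 J


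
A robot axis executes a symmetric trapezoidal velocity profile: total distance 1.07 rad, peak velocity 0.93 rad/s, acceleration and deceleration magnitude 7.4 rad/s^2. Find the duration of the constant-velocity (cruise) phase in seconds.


t_acc = v/a = 0.125676 s, d_acc = v^2/(2a) = 0.058439 rad each
d_cruise = 1.07 - 2*0.058439 = 0.953122 rad
t_cruise = d_cruise/v = 0.953122/0.93 = 1.0249

1.0249 s


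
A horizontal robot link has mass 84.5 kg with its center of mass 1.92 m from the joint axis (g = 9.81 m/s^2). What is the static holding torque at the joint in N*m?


tau = m*g*L = 84.5 * 9.81 * 1.92 = 1591.5744

1591.5744 N*m


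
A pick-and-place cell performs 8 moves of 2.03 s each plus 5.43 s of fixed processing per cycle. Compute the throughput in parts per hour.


T_cycle = 8*2.03 + 5.43 = 21.6700 s
rate = 3600/T = 166.1283

166.1283 parts/hour


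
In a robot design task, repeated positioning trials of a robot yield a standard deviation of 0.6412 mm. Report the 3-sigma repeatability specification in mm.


repeatability = 3*sigma = 3*0.6412 = 1.9236

1.9236 mm


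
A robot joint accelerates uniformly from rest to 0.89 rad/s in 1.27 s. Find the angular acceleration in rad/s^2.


alpha = delta_omega / t = 0.89 / 1.27 = 0.7008

0.7008 rad/s^2


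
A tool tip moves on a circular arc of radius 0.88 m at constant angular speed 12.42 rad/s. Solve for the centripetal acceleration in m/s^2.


a_c = omega^2 * r = 12.42^2 * 0.88 = 135.7456

135.7456 m/s^2


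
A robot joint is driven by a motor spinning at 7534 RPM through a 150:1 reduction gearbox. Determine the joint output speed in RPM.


omega_joint = omega_motor / N = 7534 / 150 = 50.2267

50.2267 RPM


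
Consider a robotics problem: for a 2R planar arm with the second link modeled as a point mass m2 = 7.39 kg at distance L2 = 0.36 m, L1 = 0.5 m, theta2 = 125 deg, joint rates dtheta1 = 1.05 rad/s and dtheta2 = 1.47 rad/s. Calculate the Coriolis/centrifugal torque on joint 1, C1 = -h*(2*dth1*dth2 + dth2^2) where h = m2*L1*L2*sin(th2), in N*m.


h = m2*L1*L2*sin(th2) = 7.39*0.5*0.36*sin(125 deg) = 1.089636
C1 = -h*(2*1.05*1.47 + 1.47^2) = -1.089636*5.2479 = -5.7183

-5.7183 N*m


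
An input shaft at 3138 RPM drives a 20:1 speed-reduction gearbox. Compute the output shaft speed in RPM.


omega_out = omega_in / N = 3138 / 20 = 156.9000

156.9000 RPM


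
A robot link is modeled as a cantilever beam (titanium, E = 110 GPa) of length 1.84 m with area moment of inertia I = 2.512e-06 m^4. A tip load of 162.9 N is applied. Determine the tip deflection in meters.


delta = F*L^3/(3*E*I) = 162.9*1.84^3/(3*1.100e+11*2.512e-06)
      = 1014.7862016/828960 = 0.0012

0.0012 m


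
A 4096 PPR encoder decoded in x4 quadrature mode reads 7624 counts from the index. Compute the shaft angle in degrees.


angle = counts * 360 / (PPR*4) = 7624 * 360 / 16384 = 167.5195

167.5195 degrees


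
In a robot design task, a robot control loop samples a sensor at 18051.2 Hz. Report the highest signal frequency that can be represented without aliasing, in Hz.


f_max = f_s/2 = 18051.2/2 = 9025.6000

9025.6000 Hz


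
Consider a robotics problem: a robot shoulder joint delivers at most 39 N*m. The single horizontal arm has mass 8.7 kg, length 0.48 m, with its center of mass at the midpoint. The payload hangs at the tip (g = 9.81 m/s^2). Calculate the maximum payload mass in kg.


tau_arm = m_arm*g*(L/2) = 8.7*9.81*0.48/2 = 20.4833 N*m
tau_payload = tau_max - tau_arm = 39 - 20.4833 = 18.5167
m_payload = tau_payload / (g*L) = 18.5167 / (9.81*0.48) = 3.9324

3.9324 kg


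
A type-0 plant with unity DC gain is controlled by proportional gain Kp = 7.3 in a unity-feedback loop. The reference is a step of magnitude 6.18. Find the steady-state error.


e_ss = R/(1 + Kp) = 6.18/(1 + 7.3) = 6.18/8.3000 = 0.7446

0.7446


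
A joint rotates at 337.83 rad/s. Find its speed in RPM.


RPM = 337.83 * 60/(2*pi) = 3226.0389

3226.0389 RPM


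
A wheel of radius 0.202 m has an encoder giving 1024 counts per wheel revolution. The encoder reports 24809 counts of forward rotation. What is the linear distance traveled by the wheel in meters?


revs = 24809/1024 = 24.227539
d = revs * 2*pi*r = 24.227539 * 2*pi*0.202 = 30.7497

30.7497 m


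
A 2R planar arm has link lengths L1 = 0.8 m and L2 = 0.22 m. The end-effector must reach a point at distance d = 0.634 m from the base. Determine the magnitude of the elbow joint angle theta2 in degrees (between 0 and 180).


cos(th2) = (d^2 - L1^2 - L2^2)/(2*L1*L2) = (0.634^2 - 0.8^2 - 0.22^2)/(2*0.8*0.22) = -0.81376136
th2 = acos(-0.81376136) = 144.4651 deg

144.4651 degrees


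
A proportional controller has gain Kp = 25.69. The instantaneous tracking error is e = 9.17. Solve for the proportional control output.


u_P = Kp * e = 25.69 * 9.17 = 235.5773

235.5773


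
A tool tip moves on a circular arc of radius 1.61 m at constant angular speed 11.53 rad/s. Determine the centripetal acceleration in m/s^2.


a_c = omega^2 * r = 11.53^2 * 1.61 = 214.0348

214.0348 m/s^2


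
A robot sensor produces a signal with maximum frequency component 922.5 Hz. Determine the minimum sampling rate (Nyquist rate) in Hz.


f_s,min = 2*f_max = 2*922.5 = 1845.0000

1845.0000 Hz


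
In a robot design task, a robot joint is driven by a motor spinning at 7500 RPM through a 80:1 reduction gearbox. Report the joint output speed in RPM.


omega_joint = omega_motor / N = 7500 / 80 = 93.7500

93.7500 RPM


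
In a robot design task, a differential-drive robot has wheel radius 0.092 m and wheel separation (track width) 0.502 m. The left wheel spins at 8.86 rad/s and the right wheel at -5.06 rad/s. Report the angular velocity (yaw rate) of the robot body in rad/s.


omega = r*(wR - wL)/L = 0.092*(-5.06 - (8.86))/0.502 = -2.5511

-2.5511 rad/s


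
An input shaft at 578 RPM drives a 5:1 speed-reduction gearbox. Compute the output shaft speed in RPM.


omega_out = omega_in / N = 578 / 5 = 115.6000

115.6000 RPM


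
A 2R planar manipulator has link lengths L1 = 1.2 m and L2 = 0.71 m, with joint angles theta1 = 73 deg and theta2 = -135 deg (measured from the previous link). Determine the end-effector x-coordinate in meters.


x = L1*cos(th1) + L2*cos(th1+th2) = 1.2*cos(73 deg) + 0.71*cos(-62 deg) = 0.6842

0.6842 m


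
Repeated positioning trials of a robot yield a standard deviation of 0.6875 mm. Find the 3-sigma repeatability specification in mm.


repeatability = 3*sigma = 3*0.6875 = 2.0625

2.0625 mm


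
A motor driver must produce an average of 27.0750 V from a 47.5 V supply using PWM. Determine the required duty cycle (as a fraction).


D = V_avg/V_supply = 27.0750/47.5 = 0.5700

0.5700


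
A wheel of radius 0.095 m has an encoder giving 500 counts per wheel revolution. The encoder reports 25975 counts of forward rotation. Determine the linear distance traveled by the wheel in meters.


revs = 25975/500 = 51.950000
d = revs * 2*pi*r = 51.950000 * 2*pi*0.095 = 31.0091

31.0091 m


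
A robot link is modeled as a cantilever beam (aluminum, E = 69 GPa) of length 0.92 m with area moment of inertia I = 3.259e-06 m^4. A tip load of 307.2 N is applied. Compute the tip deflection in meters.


delta = F*L^3/(3*E*I) = 307.2*0.92^3/(3*6.900e+10*3.259e-06)
      = 239.2129536/674613 = 3.5459e-04

3.5459e-04 m


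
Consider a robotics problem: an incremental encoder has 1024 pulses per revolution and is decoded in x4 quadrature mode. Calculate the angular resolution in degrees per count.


resolution = 360 / (PPR * 4) = 360 / 4096 = 0.0879

0.0879 degrees


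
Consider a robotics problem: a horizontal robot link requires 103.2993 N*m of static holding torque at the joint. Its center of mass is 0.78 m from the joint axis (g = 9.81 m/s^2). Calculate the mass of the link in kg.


m = tau / (g*L) = 103.2993 / (9.81 * 0.78) = 13.5000

13.5000 kg


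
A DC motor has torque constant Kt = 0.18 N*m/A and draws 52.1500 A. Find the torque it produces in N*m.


tau = Kt * I = 0.18*52.1500 = 9.3870

9.3870 N*m


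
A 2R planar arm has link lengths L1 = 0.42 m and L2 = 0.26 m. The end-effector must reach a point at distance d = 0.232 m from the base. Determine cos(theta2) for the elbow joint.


cos(th2) = (d^2 - L1^2 - L2^2)/(2*L1*L2) = (0.232^2 - 0.42^2 - 0.26^2)/(2*0.42*0.26) = -0.8708

-0.8708


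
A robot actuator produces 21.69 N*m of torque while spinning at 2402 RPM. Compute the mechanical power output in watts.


omega = 2402 * 2*pi/60 = 251.536852 rad/s
P = tau * omega = 21.69 * 251.536852 = 5455.8343

5455.8343 W


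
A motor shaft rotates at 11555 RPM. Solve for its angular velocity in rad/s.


omega = 11555 * 2*pi/60 = 1210.0368

1210.0368 rad/s


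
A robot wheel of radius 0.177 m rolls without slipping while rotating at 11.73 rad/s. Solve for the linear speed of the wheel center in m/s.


v = omega * r = 11.73 * 0.177 = 2.0762

2.0762 m/s


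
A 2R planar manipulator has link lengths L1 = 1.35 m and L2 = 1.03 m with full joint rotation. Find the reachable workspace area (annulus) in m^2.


r_max = L1 + L2 = 2.3800, r_min = |L1 - L2| = 0.3200
A = pi*(r_max^2 - r_min^2) = pi*(5.6644 - 0.1024) = 17.4735

17.4735 m^2


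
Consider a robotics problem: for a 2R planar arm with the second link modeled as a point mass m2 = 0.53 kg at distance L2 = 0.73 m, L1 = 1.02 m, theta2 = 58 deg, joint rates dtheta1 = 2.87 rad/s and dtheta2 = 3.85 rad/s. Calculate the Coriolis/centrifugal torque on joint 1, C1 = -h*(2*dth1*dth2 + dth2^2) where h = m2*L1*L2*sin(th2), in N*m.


h = m2*L1*L2*sin(th2) = 0.53*1.02*0.73*sin(58 deg) = 0.334672
C1 = -h*(2*2.87*3.85 + 3.85^2) = -0.334672*36.9215 = -12.3566

-12.3566 N*m


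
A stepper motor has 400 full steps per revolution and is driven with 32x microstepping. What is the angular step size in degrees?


step = 360/(400*32) = 360/12800 = 0.0281

0.0281 degrees


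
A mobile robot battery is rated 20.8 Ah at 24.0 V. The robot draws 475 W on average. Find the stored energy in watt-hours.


E = capacity * V = 20.8*24.0 = 499.2000

499.2000 Wh


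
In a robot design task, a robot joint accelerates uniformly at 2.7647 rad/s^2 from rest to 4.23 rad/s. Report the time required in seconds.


t = delta_omega / alpha = 4.23 / 2.7647 = 1.5300

1.5300 s


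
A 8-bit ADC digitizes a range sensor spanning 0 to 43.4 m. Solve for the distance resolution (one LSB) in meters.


res = range / 2^n = 43.4/2^8 = 43.4/256 = 0.1695

0.1695 m


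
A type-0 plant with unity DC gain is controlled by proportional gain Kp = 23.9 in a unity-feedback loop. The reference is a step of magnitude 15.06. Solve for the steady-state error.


e_ss = R/(1 + Kp) = 15.06/(1 + 23.9) = 15.06/24.9000 = 0.6048

0.6048


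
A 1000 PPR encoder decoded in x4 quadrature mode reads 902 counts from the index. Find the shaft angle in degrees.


angle = counts * 360 / (PPR*4) = 902 * 360 / 4000 = 81.1800

81.1800 degrees


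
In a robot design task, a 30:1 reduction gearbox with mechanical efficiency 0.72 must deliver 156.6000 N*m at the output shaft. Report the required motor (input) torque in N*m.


tau_in = tau_out / (N * eta) = 156.6000 / (30 * 0.72) = 7.2500

7.2500 N*m


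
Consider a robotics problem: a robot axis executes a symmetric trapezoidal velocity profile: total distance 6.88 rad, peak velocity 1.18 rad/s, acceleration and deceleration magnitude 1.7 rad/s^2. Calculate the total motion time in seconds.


t_acc = v/a = 1.18/1.7 = 0.694118 s
d_acc = v^2/(2a) = 0.409529 rad (each ramp)
d_cruise = 6.88 - 2*0.409529 = 6.060942 rad
t_cruise = 6.060942/1.18 = 5.136392 s
t_total = 2*0.694118 + 5.136392 = 6.5246

6.5246 s


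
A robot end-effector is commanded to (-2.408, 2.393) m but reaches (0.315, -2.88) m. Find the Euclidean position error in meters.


dx = 0.315 - (-2.408) = 2.7230, dy = -2.88 - (2.393) = -5.2730
err = sqrt(7.414729 + 27.804529) = 5.9346

5.9346 m


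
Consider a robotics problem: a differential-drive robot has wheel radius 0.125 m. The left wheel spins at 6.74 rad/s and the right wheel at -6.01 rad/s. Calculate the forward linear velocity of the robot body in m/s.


v = r*(wR + wL)/2 = 0.125*(-6.01 + 6.74)/2 = 0.0456

0.0456 m/s


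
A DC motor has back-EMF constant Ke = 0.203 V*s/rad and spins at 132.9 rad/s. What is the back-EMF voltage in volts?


V_emf = Ke * omega = 0.203*132.9 = 26.9787

26.9787 V


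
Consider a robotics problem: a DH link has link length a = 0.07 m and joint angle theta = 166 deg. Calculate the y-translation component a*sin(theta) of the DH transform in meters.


a*sin(theta) = 0.07*sin(166 deg) = 0.0169

0.0169 m


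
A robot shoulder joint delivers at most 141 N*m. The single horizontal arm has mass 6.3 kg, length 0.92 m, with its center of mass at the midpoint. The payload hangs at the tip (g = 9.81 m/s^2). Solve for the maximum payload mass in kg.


tau_arm = m_arm*g*(L/2) = 6.3*9.81*0.92/2 = 28.4294 N*m
tau_payload = tau_max - tau_arm = 141 - 28.4294 = 112.5706
m_payload = tau_payload / (g*L) = 112.5706 / (9.81*0.92) = 12.4729

12.4729 kg


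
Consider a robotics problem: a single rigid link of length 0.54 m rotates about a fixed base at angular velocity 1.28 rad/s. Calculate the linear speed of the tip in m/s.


v = L*omega = 0.54 * 1.28 = 0.6912

0.6912 m/s


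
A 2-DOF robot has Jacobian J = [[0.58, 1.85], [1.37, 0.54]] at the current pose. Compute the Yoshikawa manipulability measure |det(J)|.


det(J) = 0.58*0.54 - (1.85)*(1.37) = -2.2213
|det(J)| = 2.2213

2.2213


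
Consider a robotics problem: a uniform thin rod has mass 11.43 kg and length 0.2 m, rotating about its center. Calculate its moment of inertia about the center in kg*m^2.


I = (1/12)*m*L^2 = (1/12)*11.43*0.2^2 = 0.0381

0.0381 kg*m^2


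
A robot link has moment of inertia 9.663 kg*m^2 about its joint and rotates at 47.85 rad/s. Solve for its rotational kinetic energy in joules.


KE = (1/2)*I*omega^2 = 0.5*9.663*47.85^2 = 11062.3111

11062.3111 J


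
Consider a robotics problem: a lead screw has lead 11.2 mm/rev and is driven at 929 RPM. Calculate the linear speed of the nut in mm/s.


v = lead * (RPM/60) = 11.2*929/60 = 173.4133

173.4133 mm/s


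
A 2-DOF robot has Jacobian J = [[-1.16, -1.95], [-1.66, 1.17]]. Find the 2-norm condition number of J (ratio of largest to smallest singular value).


JJ^T eigenvalues: trace(JJ^T) = 9.2726, det(JJ^T) = det(J)^2 = 21.10667364
s_max^2 = (9.2726 + sqrt(1.55441620))/2 = 5.25968114
s_min^2 = (9.2726 - sqrt(1.55441620))/2 = 4.01291886
kappa = s_max/s_min = sqrt(5.25968114/4.01291886) = 1.1449

1.1449


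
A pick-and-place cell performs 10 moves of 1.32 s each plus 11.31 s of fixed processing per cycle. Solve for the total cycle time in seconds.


T = 10*1.32 + 11.31 = 24.5100

24.5100 s


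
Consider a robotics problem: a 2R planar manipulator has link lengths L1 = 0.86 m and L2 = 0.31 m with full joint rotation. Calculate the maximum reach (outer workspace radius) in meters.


r_max = L1 + L2 = 0.86 + 0.31 = 1.1700

1.1700 m


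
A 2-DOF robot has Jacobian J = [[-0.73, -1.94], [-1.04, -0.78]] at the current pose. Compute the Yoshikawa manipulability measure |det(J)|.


det(J) = -0.73*-0.78 - (-1.94)*(-1.04) = -1.4482
|det(J)| = 1.4482

1.4482


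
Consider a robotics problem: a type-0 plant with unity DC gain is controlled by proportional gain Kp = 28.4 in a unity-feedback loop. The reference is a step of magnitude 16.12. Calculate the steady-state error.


e_ss = R/(1 + Kp) = 16.12/(1 + 28.4) = 16.12/29.4000 = 0.5483

0.5483


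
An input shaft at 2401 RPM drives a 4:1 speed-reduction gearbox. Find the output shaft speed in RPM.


omega_out = omega_in / N = 2401 / 4 = 600.2500

600.2500 RPM


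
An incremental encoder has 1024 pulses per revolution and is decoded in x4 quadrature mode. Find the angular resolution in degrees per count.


resolution = 360 / (PPR * 4) = 360 / 4096 = 0.0879

0.0879 degrees


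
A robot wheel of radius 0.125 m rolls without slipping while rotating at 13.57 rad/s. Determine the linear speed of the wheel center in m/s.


v = omega * r = 13.57 * 0.125 = 1.6963

1.6963 m/s


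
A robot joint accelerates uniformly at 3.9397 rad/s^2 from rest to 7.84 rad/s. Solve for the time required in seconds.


t = delta_omega / alpha = 7.84 / 3.9397 = 1.9900

1.9900 s


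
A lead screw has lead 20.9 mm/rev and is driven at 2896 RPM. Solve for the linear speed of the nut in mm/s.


v = lead * (RPM/60) = 20.9*2896/60 = 1008.7733

1008.7733 mm/s


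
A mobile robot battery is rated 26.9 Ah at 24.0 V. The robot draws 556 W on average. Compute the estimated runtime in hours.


E = 26.9*24.0 = 645.6000 Wh
t = E/P = 645.6000/556 = 1.1612

1.1612 hours


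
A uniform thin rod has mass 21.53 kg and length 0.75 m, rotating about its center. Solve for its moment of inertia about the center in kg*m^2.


I = (1/12)*m*L^2 = (1/12)*21.53*0.75^2 = 1.0092

1.0092 kg*m^2


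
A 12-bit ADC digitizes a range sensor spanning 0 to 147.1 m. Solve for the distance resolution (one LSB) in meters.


res = range / 2^n = 147.1/2^12 = 147.1/4096 = 0.0359

0.0359 m


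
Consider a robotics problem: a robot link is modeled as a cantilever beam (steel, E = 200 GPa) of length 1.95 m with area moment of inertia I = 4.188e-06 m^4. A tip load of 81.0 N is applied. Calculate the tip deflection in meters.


delta = F*L^3/(3*E*I) = 81.0*1.95^3/(3*2.000e+11*4.188e-06)
      = 600.604875/2512800 = 2.3902e-04

2.3902e-04 m


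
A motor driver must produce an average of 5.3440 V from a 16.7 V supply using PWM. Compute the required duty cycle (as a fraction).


D = V_avg/V_supply = 5.3440/16.7 = 0.3200

0.3200


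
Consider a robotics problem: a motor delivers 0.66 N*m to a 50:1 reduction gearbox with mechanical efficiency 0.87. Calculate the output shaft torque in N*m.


tau_out = tau_in * N * eta = 0.66 * 50 * 0.87 = 28.7100

28.7100 N*m


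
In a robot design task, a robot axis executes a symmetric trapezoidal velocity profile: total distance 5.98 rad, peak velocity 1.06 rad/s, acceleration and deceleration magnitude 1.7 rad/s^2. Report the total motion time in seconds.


t_acc = v/a = 1.06/1.7 = 0.623529 s
d_acc = v^2/(2a) = 0.330471 rad (each ramp)
d_cruise = 5.98 - 2*0.330471 = 5.319058 rad
t_cruise = 5.319058/1.06 = 5.017979 s
t_total = 2*0.623529 + 5.017979 = 6.2650

6.2650 s


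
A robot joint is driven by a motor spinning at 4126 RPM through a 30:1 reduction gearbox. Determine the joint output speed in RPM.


omega_joint = omega_motor / N = 4126 / 30 = 137.5333

137.5333 RPM


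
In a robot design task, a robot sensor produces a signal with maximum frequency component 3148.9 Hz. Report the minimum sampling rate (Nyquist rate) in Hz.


f_s,min = 2*f_max = 2*3148.9 = 6297.8000

6297.8000 Hz


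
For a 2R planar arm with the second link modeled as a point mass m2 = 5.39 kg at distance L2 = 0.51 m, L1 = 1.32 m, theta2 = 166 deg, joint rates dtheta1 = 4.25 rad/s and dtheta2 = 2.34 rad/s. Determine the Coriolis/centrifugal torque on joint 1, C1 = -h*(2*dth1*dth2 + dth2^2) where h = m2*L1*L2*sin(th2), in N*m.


h = m2*L1*L2*sin(th2) = 5.39*1.32*0.51*sin(166 deg) = 0.877825
C1 = -h*(2*4.25*2.34 + 2.34^2) = -0.877825*25.3656 = -22.2666

-22.2666 N*m


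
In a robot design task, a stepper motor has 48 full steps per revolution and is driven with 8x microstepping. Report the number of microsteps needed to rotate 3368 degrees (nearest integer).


step_size = 360/(48*8) = 360/384 = 0.937500 deg
n = 3368/(360/384) = 3368*384/360 = 3592.5333 -> 3593

3593 steps


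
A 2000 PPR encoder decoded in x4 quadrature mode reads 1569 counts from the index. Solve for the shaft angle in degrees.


angle = counts * 360 / (PPR*4) = 1569 * 360 / 8000 = 70.6050

70.6050 degrees


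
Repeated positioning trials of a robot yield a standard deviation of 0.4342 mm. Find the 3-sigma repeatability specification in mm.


repeatability = 3*sigma = 3*0.4342 = 1.3026

1.3026 mm


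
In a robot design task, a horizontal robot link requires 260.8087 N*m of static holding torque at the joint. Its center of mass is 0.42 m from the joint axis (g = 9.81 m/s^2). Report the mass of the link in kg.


m = tau / (g*L) = 260.8087 / (9.81 * 0.42) = 63.3000

63.3000 kg


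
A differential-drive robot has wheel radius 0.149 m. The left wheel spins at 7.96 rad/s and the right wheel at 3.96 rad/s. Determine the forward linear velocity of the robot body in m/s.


v = r*(wR + wL)/2 = 0.149*(3.96 + 7.96)/2 = 0.8880

0.8880 m/s


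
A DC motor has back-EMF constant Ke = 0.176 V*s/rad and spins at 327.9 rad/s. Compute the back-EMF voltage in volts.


V_emf = Ke * omega = 0.176*327.9 = 57.7104

57.7104 V


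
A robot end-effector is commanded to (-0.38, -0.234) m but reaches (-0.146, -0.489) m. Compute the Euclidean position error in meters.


dx = -0.146 - (-0.38) = 0.2340, dy = -0.489 - (-0.234) = -0.2550
err = sqrt(0.054756 + 0.065025) = 0.3461

0.3461 m


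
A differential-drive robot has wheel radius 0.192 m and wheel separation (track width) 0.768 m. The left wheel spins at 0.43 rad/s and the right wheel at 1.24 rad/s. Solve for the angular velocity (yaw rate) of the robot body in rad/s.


omega = r*(wR - wL)/L = 0.192*(1.24 - (0.43))/0.768 = 0.2025

0.2025 rad/s


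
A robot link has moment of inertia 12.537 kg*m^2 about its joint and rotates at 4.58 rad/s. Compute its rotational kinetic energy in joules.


KE = (1/2)*I*omega^2 = 0.5*12.537*4.58^2 = 131.4906

131.4906 J


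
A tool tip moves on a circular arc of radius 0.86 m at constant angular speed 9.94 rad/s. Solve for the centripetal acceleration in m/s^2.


a_c = omega^2 * r = 9.94^2 * 0.86 = 84.9711

84.9711 m/s^2


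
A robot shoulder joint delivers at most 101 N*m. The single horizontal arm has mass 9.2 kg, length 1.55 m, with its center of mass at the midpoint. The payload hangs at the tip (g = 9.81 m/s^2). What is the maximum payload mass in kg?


tau_arm = m_arm*g*(L/2) = 9.2*9.81*1.55/2 = 69.9453 N*m
tau_payload = tau_max - tau_arm = 101 - 69.9453 = 31.0547
m_payload = tau_payload / (g*L) = 31.0547 / (9.81*1.55) = 2.0423

2.0423 kg


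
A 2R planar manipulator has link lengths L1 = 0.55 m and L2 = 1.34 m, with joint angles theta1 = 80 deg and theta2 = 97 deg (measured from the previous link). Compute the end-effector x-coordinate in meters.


x = L1*cos(th1) + L2*cos(th1+th2) = 0.55*cos(80 deg) + 1.34*cos(177 deg) = -1.2427

-1.2427 m


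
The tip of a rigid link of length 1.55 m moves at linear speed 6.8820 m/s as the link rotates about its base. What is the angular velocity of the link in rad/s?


omega = v / L = 6.8820 / 1.55 = 4.4400

4.4400 rad/s


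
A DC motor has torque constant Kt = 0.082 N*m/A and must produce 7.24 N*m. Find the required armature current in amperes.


I = tau / Kt = 7.24/0.082 = 88.2927

88.2927 A


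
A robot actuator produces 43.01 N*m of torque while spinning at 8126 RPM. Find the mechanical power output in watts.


omega = 8126 * 2*pi/60 = 850.952730 rad/s
P = tau * omega = 43.01 * 850.952730 = 36599.4769

36599.4769 W


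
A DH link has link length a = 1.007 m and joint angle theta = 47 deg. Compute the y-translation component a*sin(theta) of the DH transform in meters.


a*sin(theta) = 1.007*sin(47 deg) = 0.7365

0.7365 m


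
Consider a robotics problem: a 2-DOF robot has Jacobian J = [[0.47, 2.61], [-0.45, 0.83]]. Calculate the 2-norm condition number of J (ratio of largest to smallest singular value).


JJ^T eigenvalues: trace(JJ^T) = 7.9244, det(JJ^T) = det(J)^2 = 2.44797316
s_max^2 = (7.9244 + sqrt(53.00422272))/2 = 7.60239995
s_min^2 = (7.9244 - sqrt(53.00422272))/2 = 0.32200005
kappa = s_max/s_min = sqrt(7.60239995/0.32200005) = 4.8590

4.8590


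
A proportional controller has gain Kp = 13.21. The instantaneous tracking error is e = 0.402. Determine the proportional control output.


u_P = Kp * e = 13.21 * 0.402 = 5.3104

5.3104


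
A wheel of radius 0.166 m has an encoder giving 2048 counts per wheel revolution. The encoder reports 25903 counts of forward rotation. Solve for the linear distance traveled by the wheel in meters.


revs = 25903/2048 = 12.647949
d = revs * 2*pi*r = 12.647949 * 2*pi*0.166 = 13.1919

13.1919 m
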